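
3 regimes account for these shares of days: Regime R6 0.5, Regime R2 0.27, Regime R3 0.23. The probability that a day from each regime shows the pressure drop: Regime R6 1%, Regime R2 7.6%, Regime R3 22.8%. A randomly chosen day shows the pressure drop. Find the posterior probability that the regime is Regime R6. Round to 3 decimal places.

0.064

By Bayes' rule, posterior ∝ prior × likelihood:
  Regime R6: 0.5 × 0.01 = 0.005
  Regime R2: 0.27 × 0.076 = 0.02052
  Regime R3: 0.23 × 0.228 = 0.05244
Normalizing constant = 0.07796.
P(Regime R6 | evidence) = 0.005 / 0.07796 ≈ 0.064.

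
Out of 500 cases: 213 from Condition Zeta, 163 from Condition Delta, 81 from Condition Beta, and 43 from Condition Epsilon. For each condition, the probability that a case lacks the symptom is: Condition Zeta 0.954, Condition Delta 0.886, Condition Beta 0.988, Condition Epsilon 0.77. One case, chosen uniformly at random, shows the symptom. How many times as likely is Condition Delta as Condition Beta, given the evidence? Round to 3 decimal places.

19.117

Taking complements, P(symptomatic | each) = Condition Zeta 0.046, Condition Delta 0.114, Condition Beta 0.012, Condition Epsilon 0.23.
Prior × likelihood for each hypothesis:
  Condition Zeta: 0.426 × 0.046 = 0.019596
  Condition Delta: 0.326 × 0.114 = 0.037164
  Condition Beta: 0.162 × 0.012 = 0.001944
  Condition Epsilon: 0.086 × 0.23 = 0.01978
Total = 0.078484.
The ratio is 0.037164 / 0.001944 (the normalizer cancels) = 19.117.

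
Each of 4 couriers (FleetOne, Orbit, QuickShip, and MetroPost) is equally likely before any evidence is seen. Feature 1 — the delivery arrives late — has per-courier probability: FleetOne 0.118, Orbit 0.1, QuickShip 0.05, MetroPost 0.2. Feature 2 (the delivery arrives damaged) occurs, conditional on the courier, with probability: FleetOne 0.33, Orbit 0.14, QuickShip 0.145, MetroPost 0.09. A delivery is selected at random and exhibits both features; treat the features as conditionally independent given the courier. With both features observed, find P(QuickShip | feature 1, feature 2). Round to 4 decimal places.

Since the prior is uniform, the posterior is proportional to the likelihood:
  FleetOne: 0.118 × 0.33 = 0.03894
  Orbit: 0.1 × 0.14 = 0.014
  QuickShip: 0.05 × 0.145 = 0.00725
  MetroPost: 0.2 × 0.09 = 0.018
Sum = 0.07819.
P(QuickShip | evidence) = 0.00725 / 0.07819 ≈ 0.0927.

0.0927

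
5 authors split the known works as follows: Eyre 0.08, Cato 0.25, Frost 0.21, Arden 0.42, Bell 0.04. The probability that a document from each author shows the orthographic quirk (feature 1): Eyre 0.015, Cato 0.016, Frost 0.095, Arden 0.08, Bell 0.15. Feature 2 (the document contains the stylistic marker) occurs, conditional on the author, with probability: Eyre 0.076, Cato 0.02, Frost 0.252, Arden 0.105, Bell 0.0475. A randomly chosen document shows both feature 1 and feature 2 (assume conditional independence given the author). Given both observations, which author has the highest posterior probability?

Frost

By Bayes' rule, posterior ∝ prior × likelihood:
  Eyre: 0.08 × 0.015 × 0.076 = 0.0000912
  Cato: 0.25 × 0.016 × 0.02 = 0.00008
  Frost: 0.21 × 0.095 × 0.252 = 0.0050274
  Arden: 0.42 × 0.08 × 0.105 = 0.003528
  Bell: 0.04 × 0.15 × 0.0475 = 0.000285
Sum = 0.0090116.
Largest term belongs to Frost, so Frost is most probable.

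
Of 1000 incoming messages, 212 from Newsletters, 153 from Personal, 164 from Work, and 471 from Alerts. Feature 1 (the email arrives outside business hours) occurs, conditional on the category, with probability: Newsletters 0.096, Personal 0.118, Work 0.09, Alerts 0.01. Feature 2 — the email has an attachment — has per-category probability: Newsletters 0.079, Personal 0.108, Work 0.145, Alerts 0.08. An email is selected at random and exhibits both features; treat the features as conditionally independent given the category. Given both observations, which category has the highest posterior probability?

Work

Unnormalized posteriors (prior × likelihood):
  Newsletters: 0.212 × 0.096 × 0.079 = 0.001607808
  Personal: 0.153 × 0.118 × 0.108 = 0.001949832
  Work: 0.164 × 0.09 × 0.145 = 0.0021402
  Alerts: 0.471 × 0.01 × 0.08 = 0.0003768
Total = 0.00607464.
Largest term belongs to Work, so Work is most probable.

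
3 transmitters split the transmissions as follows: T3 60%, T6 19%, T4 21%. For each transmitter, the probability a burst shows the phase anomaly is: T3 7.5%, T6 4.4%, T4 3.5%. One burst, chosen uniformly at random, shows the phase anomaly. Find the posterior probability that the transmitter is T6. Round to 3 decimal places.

Prior × likelihood for each hypothesis:
  T3: 0.6 × 0.075 = 0.045
  T6: 0.19 × 0.044 = 0.00836
  T4: 0.21 × 0.035 = 0.00735
Total = 0.06071.
P(T6 | evidence) = 0.00836 / 0.06071 ≈ 0.138.

0.138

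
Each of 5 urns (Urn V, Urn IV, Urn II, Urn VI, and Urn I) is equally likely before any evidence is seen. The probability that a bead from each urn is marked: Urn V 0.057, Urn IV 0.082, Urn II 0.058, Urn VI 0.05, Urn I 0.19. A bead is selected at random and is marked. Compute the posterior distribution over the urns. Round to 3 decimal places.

Since the prior is uniform, the posterior is proportional to the likelihood:
  Urn V: 0.057
  Urn IV: 0.082
  Urn II: 0.058
  Urn VI: 0.05
  Urn I: 0.19
Total = 0.437.
P(Urn V | marked) = 0.057/0.437 ≈ 0.130
P(Urn IV | marked) = 0.082/0.437 ≈ 0.188
P(Urn II | marked) = 0.058/0.437 ≈ 0.133
P(Urn VI | marked) = 0.05/0.437 ≈ 0.114
P(Urn I | marked) = 0.19/0.437 ≈ 0.435
(Check: 0.130+0.188+0.133+0.114+0.435 = 1.000.)

Urn V 0.130, Urn IV 0.188, Urn II 0.133, Urn VI 0.114, Urn I 0.435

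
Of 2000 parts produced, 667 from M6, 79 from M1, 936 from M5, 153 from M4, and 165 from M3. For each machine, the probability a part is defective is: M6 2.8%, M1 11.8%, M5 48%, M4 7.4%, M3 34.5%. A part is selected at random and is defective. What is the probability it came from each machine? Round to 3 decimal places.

Unnormalized posteriors (prior × likelihood):
  M6: 0.3335 × 0.028 = 0.009338
  M1: 0.0395 × 0.118 = 0.004661
  M5: 0.468 × 0.48 = 0.22464
  M4: 0.0765 × 0.074 = 0.005661
  M3: 0.0825 × 0.345 = 0.0284625
Sum = 0.2727625.
P(M6 | defective) = 0.009338/0.2727625 ≈ 0.034
P(M1 | defective) = 0.004661/0.2727625 ≈ 0.017
P(M5 | defective) = 0.22464/0.2727625 ≈ 0.824
P(M4 | defective) = 0.005661/0.2727625 ≈ 0.021
P(M3 | defective) = 0.0284625/0.2727625 ≈ 0.104

M6 0.034, M1 0.017, M5 0.824, M4 0.021, M3 0.104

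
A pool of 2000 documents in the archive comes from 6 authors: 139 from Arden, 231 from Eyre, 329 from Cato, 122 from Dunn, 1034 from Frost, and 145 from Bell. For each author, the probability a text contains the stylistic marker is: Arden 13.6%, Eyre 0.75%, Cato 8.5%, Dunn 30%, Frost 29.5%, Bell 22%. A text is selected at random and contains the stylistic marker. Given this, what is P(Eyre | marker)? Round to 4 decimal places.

Prior × likelihood for each hypothesis:
  Arden: 0.0695 × 0.136 = 0.009452
  Eyre: 0.1155 × 0.0075 = 0.00086625
  Cato: 0.1645 × 0.085 = 0.0139825
  Dunn: 0.061 × 0.3 = 0.0183
  Frost: 0.517 × 0.295 = 0.152515
  Bell: 0.0725 × 0.22 = 0.01595
Normalizing constant = 0.21106575.
P(Eyre | evidence) = 0.00086625 / 0.21106575 ≈ 0.0041.

0.0041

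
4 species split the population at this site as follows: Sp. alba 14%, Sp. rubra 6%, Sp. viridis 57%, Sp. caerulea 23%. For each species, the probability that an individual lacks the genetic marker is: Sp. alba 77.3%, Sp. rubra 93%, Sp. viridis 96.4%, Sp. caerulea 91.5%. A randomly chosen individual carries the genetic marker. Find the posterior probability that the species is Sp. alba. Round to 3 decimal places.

Taking complements, P(marker | each) = Sp. alba 0.227, Sp. rubra 0.07, Sp. viridis 0.036, Sp. caerulea 0.085.
Compute prior × likelihood for every hypothesis:
  Sp. alba: 0.14 × 0.227 = 0.03178
  Sp. rubra: 0.06 × 0.07 = 0.0042
  Sp. viridis: 0.57 × 0.036 = 0.02052
  Sp. caerulea: 0.23 × 0.085 = 0.01955
Sum = 0.07605.
P(Sp. alba | evidence) = 0.03178 / 0.07605 ≈ 0.418.

0.418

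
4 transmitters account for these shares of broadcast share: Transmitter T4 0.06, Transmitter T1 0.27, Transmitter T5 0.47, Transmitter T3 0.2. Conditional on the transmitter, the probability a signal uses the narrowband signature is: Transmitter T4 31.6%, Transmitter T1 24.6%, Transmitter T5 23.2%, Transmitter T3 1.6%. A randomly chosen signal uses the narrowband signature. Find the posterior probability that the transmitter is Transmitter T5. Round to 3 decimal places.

Prior × likelihood for each hypothesis:
  Transmitter T4: 0.06 × 0.316 = 0.01896
  Transmitter T1: 0.27 × 0.246 = 0.06642
  Transmitter T5: 0.47 × 0.232 = 0.10904
  Transmitter T3: 0.2 × 0.016 = 0.0032
Total = 0.19762.
P(Transmitter T5 | evidence) = 0.10904 / 0.19762 ≈ 0.552.

0.552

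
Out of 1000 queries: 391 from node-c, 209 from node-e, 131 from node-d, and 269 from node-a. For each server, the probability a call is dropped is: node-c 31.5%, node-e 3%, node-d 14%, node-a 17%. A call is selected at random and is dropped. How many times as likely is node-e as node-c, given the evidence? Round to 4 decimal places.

0.0509

Compute prior × likelihood for every hypothesis:
  node-c: 0.391 × 0.315 = 0.123165
  node-e: 0.209 × 0.03 = 0.00627
  node-d: 0.131 × 0.14 = 0.01834
  node-a: 0.269 × 0.17 = 0.04573
Sum = 0.193505.
The ratio is 0.00627 / 0.123165 (the normalizer cancels) = 0.0509.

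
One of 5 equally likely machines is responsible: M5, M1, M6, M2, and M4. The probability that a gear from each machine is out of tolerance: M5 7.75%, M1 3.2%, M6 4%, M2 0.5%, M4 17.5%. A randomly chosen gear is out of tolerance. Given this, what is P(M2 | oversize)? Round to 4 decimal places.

Since the prior is uniform, the posterior is proportional to the likelihood:
  M5: 0.0775
  M1: 0.032
  M6: 0.04
  M2: 0.005
  M4: 0.175
Sum = 0.3295.
P(M2 | evidence) = 0.005 / 0.3295 ≈ 0.0152.

0.0152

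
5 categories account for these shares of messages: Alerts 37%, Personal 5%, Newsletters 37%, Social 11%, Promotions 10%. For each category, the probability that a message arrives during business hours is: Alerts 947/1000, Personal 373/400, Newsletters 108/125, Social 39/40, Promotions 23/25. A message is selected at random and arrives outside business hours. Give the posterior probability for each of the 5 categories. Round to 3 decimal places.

Taking complements, P(off-hours | each) = Alerts 0.053, Personal 0.0675, Newsletters 0.136, Social 0.025, Promotions 0.08.
By Bayes' rule, posterior ∝ prior × likelihood:
  Alerts: 0.37 × 0.053 = 0.01961
  Personal: 0.05 × 0.0675 = 0.003375
  Newsletters: 0.37 × 0.136 = 0.05032
  Social: 0.11 × 0.025 = 0.00275
  Promotions: 0.1 × 0.08 = 0.008
Sum = 0.084055.
P(Alerts | off-hours) = 0.01961/0.084055 ≈ 0.233
P(Personal | off-hours) = 0.003375/0.084055 ≈ 0.040
P(Newsletters | off-hours) = 0.05032/0.084055 ≈ 0.599
P(Social | off-hours) = 0.00275/0.084055 ≈ 0.033
P(Promotions | off-hours) = 0.008/0.084055 ≈ 0.095
(Check: 0.233+0.040+0.599+0.033+0.095 = 1.000.)

Alerts 0.233, Personal 0.040, Newsletters 0.599, Social 0.033, Promotions 0.095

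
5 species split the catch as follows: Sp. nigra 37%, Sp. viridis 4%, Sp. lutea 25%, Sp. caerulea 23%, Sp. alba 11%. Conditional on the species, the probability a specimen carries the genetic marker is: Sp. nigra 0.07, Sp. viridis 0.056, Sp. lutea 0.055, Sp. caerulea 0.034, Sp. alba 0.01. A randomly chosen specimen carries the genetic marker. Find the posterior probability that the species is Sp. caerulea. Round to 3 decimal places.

0.154

Compute prior × likelihood for every hypothesis:
  Sp. nigra: 0.37 × 0.07 = 0.0259
  Sp. viridis: 0.04 × 0.056 = 0.00224
  Sp. lutea: 0.25 × 0.055 = 0.01375
  Sp. caerulea: 0.23 × 0.034 = 0.00782
  Sp. alba: 0.11 × 0.01 = 0.0011
Sum = 0.05081.
P(Sp. caerulea | evidence) = 0.00782 / 0.05081 ≈ 0.154.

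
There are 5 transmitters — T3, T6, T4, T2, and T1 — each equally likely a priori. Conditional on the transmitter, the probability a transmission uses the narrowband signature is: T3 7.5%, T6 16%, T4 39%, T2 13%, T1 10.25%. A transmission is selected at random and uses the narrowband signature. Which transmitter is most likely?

T4

Since the prior is uniform, the posterior is proportional to the likelihood:
  T3: 0.075
  T6: 0.16
  T4: 0.39
  T2: 0.13
  T1: 0.1025
Total = 0.8575.
Largest term belongs to T4, so T4 is most probable.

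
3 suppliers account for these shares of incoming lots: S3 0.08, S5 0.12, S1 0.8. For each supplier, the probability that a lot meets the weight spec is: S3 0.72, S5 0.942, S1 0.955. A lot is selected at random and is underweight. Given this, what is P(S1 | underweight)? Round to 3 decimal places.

Taking complements, P(underweight | each) = S3 0.28, S5 0.058, S1 0.045.
Compute prior × likelihood for every hypothesis:
  S3: 0.08 × 0.28 = 0.0224
  S5: 0.12 × 0.058 = 0.00696
  S1: 0.8 × 0.045 = 0.036
Total = 0.06536.
P(S1 | evidence) = 0.036 / 0.06536 ≈ 0.551.

0.551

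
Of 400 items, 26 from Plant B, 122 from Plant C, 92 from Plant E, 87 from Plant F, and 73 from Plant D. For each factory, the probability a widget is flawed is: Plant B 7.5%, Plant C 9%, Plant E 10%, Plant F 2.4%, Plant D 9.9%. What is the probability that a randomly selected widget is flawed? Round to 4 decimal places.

Unnormalized posteriors (prior × likelihood):
  Plant B: 0.065 × 0.075 = 0.004875
  Plant C: 0.305 × 0.09 = 0.02745
  Plant E: 0.23 × 0.1 = 0.023
  Plant F: 0.2175 × 0.024 = 0.00522
  Plant D: 0.1825 × 0.099 = 0.0180675
P(flawed) = 0.004875 + 0.02745 + 0.023 + 0.00522 + 0.0180675 = 0.0786125 → 0.0786.

0.0786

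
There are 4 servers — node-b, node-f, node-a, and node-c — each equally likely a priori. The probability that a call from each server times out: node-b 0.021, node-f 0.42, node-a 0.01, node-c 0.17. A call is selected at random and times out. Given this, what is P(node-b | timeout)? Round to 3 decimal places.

0.034

Since the prior is uniform, the posterior is proportional to the likelihood:
  node-b: 0.021
  node-f: 0.42
  node-a: 0.01
  node-c: 0.17
Sum = 0.621.
P(node-b | evidence) = 0.021 / 0.621 ≈ 0.034.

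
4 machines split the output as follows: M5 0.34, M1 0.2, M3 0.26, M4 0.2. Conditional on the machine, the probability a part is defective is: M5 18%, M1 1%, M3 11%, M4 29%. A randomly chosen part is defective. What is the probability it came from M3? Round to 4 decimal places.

Unnormalized posteriors (prior × likelihood):
  M5: 0.34 × 0.18 = 0.0612
  M1: 0.2 × 0.01 = 0.002
  M3: 0.26 × 0.11 = 0.0286
  M4: 0.2 × 0.29 = 0.058
Normalizing constant = 0.1498.
P(M3 | evidence) = 0.0286 / 0.1498 ≈ 0.1909.

0.1909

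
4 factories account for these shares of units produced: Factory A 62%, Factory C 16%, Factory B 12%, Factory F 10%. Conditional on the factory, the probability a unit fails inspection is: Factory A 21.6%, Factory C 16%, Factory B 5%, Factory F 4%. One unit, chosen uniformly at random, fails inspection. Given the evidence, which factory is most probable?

Compute prior × likelihood for every hypothesis:
  Factory A: 0.62 × 0.216 = 0.13392
  Factory C: 0.16 × 0.16 = 0.0256
  Factory B: 0.12 × 0.05 = 0.006
  Factory F: 0.1 × 0.04 = 0.004
Total = 0.16952.
Largest term belongs to Factory A, so Factory A is most probable.

Factory A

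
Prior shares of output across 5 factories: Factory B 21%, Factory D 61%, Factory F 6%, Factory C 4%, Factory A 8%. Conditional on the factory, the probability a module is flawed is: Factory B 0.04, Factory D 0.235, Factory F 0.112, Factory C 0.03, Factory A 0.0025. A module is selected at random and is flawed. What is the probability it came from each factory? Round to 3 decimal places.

Compute prior × likelihood for every hypothesis:
  Factory B: 0.21 × 0.04 = 0.0084
  Factory D: 0.61 × 0.235 = 0.14335
  Factory F: 0.06 × 0.112 = 0.00672
  Factory C: 0.04 × 0.03 = 0.0012
  Factory A: 0.08 × 0.0025 = 0.0002
Total = 0.15987.
P(Factory B | flawed) = 0.0084/0.15987 ≈ 0.053
P(Factory D | flawed) = 0.14335/0.15987 ≈ 0.897
P(Factory F | flawed) = 0.00672/0.15987 ≈ 0.042
P(Factory C | flawed) = 0.0012/0.15987 ≈ 0.008
P(Factory A | flawed) = 0.0002/0.15987 ≈ 0.001

Factory B 0.053, Factory D 0.897, Factory F 0.042, Factory C 0.008, Factory A 0.001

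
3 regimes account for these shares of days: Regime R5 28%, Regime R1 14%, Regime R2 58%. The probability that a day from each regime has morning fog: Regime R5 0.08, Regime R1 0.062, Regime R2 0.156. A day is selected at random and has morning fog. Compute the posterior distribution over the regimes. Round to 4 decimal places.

Regime R5 0.1843, Regime R1 0.0714, Regime R2 0.7443

Prior × likelihood for each hypothesis:
  Regime R5: 0.28 × 0.08 = 0.0224
  Regime R1: 0.14 × 0.062 = 0.00868
  Regime R2: 0.58 × 0.156 = 0.09048
Normalizing constant = 0.12156.
P(Regime R5 | fog) = 0.0224/0.12156 ≈ 0.1843
P(Regime R1 | fog) = 0.00868/0.12156 ≈ 0.0714
P(Regime R2 | fog) = 0.09048/0.12156 ≈ 0.7443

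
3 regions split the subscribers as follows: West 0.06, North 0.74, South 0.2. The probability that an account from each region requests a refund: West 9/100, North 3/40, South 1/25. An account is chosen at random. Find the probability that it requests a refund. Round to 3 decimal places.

0.069

Compute prior × likelihood for every hypothesis:
  West: 0.06 × 0.09 = 0.0054
  North: 0.74 × 0.075 = 0.0555
  South: 0.2 × 0.04 = 0.008
P(refund) = 0.0054 + 0.0555 + 0.008 = 0.0689 → 0.069.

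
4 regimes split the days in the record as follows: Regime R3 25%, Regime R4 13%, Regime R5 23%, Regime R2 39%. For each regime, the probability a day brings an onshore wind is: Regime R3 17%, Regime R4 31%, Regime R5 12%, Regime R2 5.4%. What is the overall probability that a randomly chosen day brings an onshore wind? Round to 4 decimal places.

By Bayes' rule, posterior ∝ prior × likelihood:
  Regime R3: 0.25 × 0.17 = 0.0425
  Regime R4: 0.13 × 0.31 = 0.0403
  Regime R5: 0.23 × 0.12 = 0.0276
  Regime R2: 0.39 × 0.054 = 0.02106
P(onshore) = 0.0425 + 0.0403 + 0.0276 + 0.02106 = 0.13146 → 0.1315.

0.1315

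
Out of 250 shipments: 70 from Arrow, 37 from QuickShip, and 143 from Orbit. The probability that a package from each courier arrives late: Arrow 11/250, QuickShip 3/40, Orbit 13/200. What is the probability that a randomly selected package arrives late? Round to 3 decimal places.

0.061

By Bayes' rule, posterior ∝ prior × likelihood:
  Arrow: 0.28 × 0.044 = 0.01232
  QuickShip: 0.148 × 0.075 = 0.0111
  Orbit: 0.572 × 0.065 = 0.03718
P(late) = 0.01232 + 0.0111 + 0.03718 = 0.0606 → 0.061.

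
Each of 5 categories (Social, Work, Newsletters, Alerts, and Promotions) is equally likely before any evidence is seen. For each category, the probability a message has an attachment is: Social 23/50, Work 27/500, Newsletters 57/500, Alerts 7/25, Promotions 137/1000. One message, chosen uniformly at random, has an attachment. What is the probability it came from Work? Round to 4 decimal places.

0.0517

With a uniform prior (1/5 each), posterior ∝ likelihood:
  Social: 0.46
  Work: 0.054
  Newsletters: 0.114
  Alerts: 0.28
  Promotions: 0.137
Total = 1.045.
P(Work | evidence) = 0.054 / 1.045 ≈ 0.0517.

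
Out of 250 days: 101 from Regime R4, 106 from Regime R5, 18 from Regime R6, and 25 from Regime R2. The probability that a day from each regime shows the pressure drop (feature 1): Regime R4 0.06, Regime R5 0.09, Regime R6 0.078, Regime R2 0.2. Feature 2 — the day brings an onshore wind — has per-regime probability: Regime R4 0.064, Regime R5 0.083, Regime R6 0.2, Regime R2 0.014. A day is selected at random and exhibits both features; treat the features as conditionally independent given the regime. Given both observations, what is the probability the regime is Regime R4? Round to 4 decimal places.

0.2534

Prior × likelihood for each hypothesis:
  Regime R4: 0.404 × 0.06 × 0.064 = 0.00155136
  Regime R5: 0.424 × 0.09 × 0.083 = 0.00316728
  Regime R6: 0.072 × 0.078 × 0.2 = 0.0011232
  Regime R2: 0.1 × 0.2 × 0.014 = 0.00028
Total = 0.00612184.
P(Regime R4 | evidence) = 0.00155136 / 0.00612184 ≈ 0.2534.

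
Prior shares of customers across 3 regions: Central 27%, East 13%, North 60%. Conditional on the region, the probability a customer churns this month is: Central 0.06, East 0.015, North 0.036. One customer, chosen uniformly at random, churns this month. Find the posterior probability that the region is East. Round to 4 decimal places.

0.0491

By Bayes' rule, posterior ∝ prior × likelihood:
  Central: 0.27 × 0.06 = 0.0162
  East: 0.13 × 0.015 = 0.00195
  North: 0.6 × 0.036 = 0.0216
Sum = 0.03975.
P(East | evidence) = 0.00195 / 0.03975 ≈ 0.0491.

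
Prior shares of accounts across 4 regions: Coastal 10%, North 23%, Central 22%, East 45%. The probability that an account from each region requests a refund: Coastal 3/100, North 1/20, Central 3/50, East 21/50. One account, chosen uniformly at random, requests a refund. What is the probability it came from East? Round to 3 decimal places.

0.872

Unnormalized posteriors (prior × likelihood):
  Coastal: 0.1 × 0.03 = 0.003
  North: 0.23 × 0.05 = 0.0115
  Central: 0.22 × 0.06 = 0.0132
  East: 0.45 × 0.42 = 0.189
Sum = 0.2167.
P(East | evidence) = 0.189 / 0.2167 ≈ 0.872.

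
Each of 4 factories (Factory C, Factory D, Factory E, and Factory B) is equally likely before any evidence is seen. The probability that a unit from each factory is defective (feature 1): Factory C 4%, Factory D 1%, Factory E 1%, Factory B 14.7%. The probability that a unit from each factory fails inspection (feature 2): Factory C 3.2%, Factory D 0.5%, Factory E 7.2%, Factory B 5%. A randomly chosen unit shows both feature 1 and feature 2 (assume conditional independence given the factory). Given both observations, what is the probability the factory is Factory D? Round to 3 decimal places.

0.005

Since the prior is uniform, the posterior is proportional to the likelihood:
  Factory C: 0.04 × 0.032 = 0.00128
  Factory D: 0.01 × 0.005 = 0.00005
  Factory E: 0.01 × 0.072 = 0.00072
  Factory B: 0.147 × 0.05 = 0.00735
Normalizing constant = 0.0094.
P(Factory D | evidence) = 0.00005 / 0.0094 ≈ 0.005.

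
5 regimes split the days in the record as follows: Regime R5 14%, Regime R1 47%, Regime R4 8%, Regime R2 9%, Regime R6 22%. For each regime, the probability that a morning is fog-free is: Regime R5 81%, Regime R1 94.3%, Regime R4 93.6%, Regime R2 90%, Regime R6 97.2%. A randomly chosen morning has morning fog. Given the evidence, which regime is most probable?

Regime R1

Taking complements, P(fog | each) = Regime R5 0.19, Regime R1 0.057, Regime R4 0.064, Regime R2 0.1, Regime R6 0.028.
Unnormalized posteriors (prior × likelihood):
  Regime R5: 0.14 × 0.19 = 0.0266
  Regime R1: 0.47 × 0.057 = 0.02679
  Regime R4: 0.08 × 0.064 = 0.00512
  Regime R2: 0.09 × 0.1 = 0.009
  Regime R6: 0.22 × 0.028 = 0.00616
Sum = 0.07367.
Largest term belongs to Regime R1, so Regime R1 is most probable.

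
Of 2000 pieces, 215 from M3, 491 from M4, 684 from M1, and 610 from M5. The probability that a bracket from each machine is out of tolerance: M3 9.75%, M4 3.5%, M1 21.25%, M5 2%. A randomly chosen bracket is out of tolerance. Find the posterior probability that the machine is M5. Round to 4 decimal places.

Prior × likelihood for each hypothesis:
  M3: 0.1075 × 0.0975 = 0.01048125
  M4: 0.2455 × 0.035 = 0.0085925
  M1: 0.342 × 0.2125 = 0.072675
  M5: 0.305 × 0.02 = 0.0061
Total = 0.09784875.
P(M5 | evidence) = 0.0061 / 0.09784875 ≈ 0.0623.

0.0623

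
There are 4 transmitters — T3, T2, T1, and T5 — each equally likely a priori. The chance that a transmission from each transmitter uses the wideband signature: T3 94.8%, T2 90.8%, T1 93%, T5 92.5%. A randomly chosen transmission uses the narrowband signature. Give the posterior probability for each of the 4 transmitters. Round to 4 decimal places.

T3 0.1799, T2 0.3183, T1 0.2422, T5 0.2595

Taking complements, P(narrowband | each) = T3 0.052, T2 0.092, T1 0.07, T5 0.075.
With a uniform prior (1/4 each), posterior ∝ likelihood:
  T3: 0.052
  T2: 0.092
  T1: 0.07
  T5: 0.075
Normalizing constant = 0.289.
P(T3 | narrowband) = 0.052/0.289 ≈ 0.1799
P(T2 | narrowband) = 0.092/0.289 ≈ 0.3183
P(T1 | narrowband) = 0.07/0.289 ≈ 0.2422
P(T5 | narrowband) = 0.075/0.289 ≈ 0.2595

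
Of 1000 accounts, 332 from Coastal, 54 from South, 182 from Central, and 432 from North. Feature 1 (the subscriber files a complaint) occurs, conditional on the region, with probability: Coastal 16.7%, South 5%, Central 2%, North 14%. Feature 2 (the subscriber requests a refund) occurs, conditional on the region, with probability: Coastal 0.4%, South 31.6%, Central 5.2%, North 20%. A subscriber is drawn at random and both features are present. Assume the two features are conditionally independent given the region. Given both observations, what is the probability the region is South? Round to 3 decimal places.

0.064

Prior × likelihood for each hypothesis:
  Coastal: 0.332 × 0.167 × 0.004 = 0.000221776
  South: 0.054 × 0.05 × 0.316 = 0.0008532
  Central: 0.182 × 0.02 × 0.052 = 0.00018928
  North: 0.432 × 0.14 × 0.2 = 0.012096
Sum = 0.013360256.
P(South | evidence) = 0.0008532 / 0.013360256 ≈ 0.064.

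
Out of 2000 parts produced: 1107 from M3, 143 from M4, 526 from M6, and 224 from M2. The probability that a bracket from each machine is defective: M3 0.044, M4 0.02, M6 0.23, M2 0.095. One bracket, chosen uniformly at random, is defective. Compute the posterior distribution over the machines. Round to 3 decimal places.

M3 0.251, M4 0.015, M6 0.624, M2 0.110

Compute prior × likelihood for every hypothesis:
  M3: 0.5535 × 0.044 = 0.024354
  M4: 0.0715 × 0.02 = 0.00143
  M6: 0.263 × 0.23 = 0.06049
  M2: 0.112 × 0.095 = 0.01064
Normalizing constant = 0.096914.
P(M3 | defective) = 0.024354/0.096914 ≈ 0.251
P(M4 | defective) = 0.00143/0.096914 ≈ 0.015
P(M6 | defective) = 0.06049/0.096914 ≈ 0.624
P(M2 | defective) = 0.01064/0.096914 ≈ 0.110
(Check: 0.251+0.015+0.624+0.110 = 1.000.)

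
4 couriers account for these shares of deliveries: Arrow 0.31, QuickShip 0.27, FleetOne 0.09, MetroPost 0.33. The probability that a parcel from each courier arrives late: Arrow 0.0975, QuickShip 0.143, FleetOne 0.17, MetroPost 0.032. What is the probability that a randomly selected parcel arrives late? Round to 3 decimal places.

By Bayes' rule, posterior ∝ prior × likelihood:
  Arrow: 0.31 × 0.0975 = 0.030225
  QuickShip: 0.27 × 0.143 = 0.03861
  FleetOne: 0.09 × 0.17 = 0.0153
  MetroPost: 0.33 × 0.032 = 0.01056
P(late) = 0.030225 + 0.03861 + 0.0153 + 0.01056 = 0.094695 → 0.095.

0.095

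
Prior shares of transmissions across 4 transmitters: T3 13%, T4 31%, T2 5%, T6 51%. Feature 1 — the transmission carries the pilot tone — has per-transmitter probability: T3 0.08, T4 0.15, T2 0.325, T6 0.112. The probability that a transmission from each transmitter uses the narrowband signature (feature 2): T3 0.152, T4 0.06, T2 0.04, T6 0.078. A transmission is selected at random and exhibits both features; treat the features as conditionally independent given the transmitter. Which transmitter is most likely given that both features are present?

T6

Prior × likelihood for each hypothesis:
  T3: 0.13 × 0.08 × 0.152 = 0.0015808
  T4: 0.31 × 0.15 × 0.06 = 0.00279
  T2: 0.05 × 0.325 × 0.04 = 0.00065
  T6: 0.51 × 0.112 × 0.078 = 0.00445536
Sum = 0.00947616.
Largest term belongs to T6, so T6 is most probable.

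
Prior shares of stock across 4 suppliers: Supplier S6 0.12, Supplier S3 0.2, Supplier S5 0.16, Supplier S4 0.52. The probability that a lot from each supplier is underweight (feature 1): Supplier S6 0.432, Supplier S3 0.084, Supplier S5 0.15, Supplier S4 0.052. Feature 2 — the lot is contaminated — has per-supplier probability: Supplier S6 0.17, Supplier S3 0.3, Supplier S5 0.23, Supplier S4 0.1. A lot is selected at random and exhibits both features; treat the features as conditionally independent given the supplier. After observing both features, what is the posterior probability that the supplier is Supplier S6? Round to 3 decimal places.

0.399

Unnormalized posteriors (prior × likelihood):
  Supplier S6: 0.12 × 0.432 × 0.17 = 0.0088128
  Supplier S3: 0.2 × 0.084 × 0.3 = 0.00504
  Supplier S5: 0.16 × 0.15 × 0.23 = 0.00552
  Supplier S4: 0.52 × 0.052 × 0.1 = 0.002704
Sum = 0.0220768.
P(Supplier S6 | evidence) = 0.0088128 / 0.0220768 ≈ 0.399.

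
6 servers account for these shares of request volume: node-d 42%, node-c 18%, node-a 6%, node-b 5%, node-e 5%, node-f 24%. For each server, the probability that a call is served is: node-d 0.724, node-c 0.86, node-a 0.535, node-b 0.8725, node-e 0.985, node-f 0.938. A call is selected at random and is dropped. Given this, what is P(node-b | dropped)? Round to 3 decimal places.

Taking complements, P(dropped | each) = node-d 0.276, node-c 0.14, node-a 0.465, node-b 0.1275, node-e 0.015, node-f 0.062.
Unnormalized posteriors (prior × likelihood):
  node-d: 0.42 × 0.276 = 0.11592
  node-c: 0.18 × 0.14 = 0.0252
  node-a: 0.06 × 0.465 = 0.0279
  node-b: 0.05 × 0.1275 = 0.006375
  node-e: 0.05 × 0.015 = 0.00075
  node-f: 0.24 × 0.062 = 0.01488
Total = 0.191025.
P(node-b | evidence) = 0.006375 / 0.191025 ≈ 0.033.

0.033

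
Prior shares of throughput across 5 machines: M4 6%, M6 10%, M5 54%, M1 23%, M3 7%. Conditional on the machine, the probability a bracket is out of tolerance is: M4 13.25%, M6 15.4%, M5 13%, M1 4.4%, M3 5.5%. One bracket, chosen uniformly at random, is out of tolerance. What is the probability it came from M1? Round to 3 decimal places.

0.094

By Bayes' rule, posterior ∝ prior × likelihood:
  M4: 0.06 × 0.1325 = 0.00795
  M6: 0.1 × 0.154 = 0.0154
  M5: 0.54 × 0.13 = 0.0702
  M1: 0.23 × 0.044 = 0.01012
  M3: 0.07 × 0.055 = 0.00385
Sum = 0.10752.
P(M1 | evidence) = 0.01012 / 0.10752 ≈ 0.094.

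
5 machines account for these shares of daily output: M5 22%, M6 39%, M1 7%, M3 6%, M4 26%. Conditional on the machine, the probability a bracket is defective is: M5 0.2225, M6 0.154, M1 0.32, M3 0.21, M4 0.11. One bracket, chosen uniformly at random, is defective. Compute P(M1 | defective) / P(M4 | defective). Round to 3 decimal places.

0.783

Compute prior × likelihood for every hypothesis:
  M5: 0.22 × 0.2225 = 0.04895
  M6: 0.39 × 0.154 = 0.06006
  M1: 0.07 × 0.32 = 0.0224
  M3: 0.06 × 0.21 = 0.0126
  M4: 0.26 × 0.11 = 0.0286
Total = 0.17261.
The ratio is 0.0224 / 0.0286 (the normalizer cancels) = 0.783.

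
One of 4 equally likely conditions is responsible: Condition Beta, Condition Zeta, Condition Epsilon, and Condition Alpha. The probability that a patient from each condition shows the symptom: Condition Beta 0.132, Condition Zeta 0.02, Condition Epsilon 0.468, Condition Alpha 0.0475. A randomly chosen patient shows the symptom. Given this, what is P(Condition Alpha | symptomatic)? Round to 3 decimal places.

With a uniform prior (1/4 each), posterior ∝ likelihood:
  Condition Beta: 0.132
  Condition Zeta: 0.02
  Condition Epsilon: 0.468
  Condition Alpha: 0.0475
Sum = 0.6675.
P(Condition Alpha | evidence) = 0.0475 / 0.6675 ≈ 0.071.

0.071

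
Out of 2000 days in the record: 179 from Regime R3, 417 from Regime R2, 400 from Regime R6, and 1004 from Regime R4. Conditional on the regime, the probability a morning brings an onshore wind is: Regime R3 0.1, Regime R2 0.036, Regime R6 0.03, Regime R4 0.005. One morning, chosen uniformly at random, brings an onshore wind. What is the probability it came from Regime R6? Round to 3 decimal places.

Unnormalized posteriors (prior × likelihood):
  Regime R3: 0.0895 × 0.1 = 0.00895
  Regime R2: 0.2085 × 0.036 = 0.007506
  Regime R6: 0.2 × 0.03 = 0.006
  Regime R4: 0.502 × 0.005 = 0.00251
Normalizing constant = 0.024966.
P(Regime R6 | evidence) = 0.006 / 0.024966 ≈ 0.240.

0.240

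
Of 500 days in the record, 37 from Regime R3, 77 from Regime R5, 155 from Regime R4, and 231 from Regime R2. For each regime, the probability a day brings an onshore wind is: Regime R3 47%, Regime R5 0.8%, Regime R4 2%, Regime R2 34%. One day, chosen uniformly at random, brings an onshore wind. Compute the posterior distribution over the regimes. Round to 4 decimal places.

Regime R3 0.1745, Regime R5 0.0062, Regime R4 0.0311, Regime R2 0.7882

Compute prior × likelihood for every hypothesis:
  Regime R3: 0.074 × 0.47 = 0.03478
  Regime R5: 0.154 × 0.008 = 0.001232
  Regime R4: 0.31 × 0.02 = 0.0062
  Regime R2: 0.462 × 0.34 = 0.15708
Sum = 0.199292.
P(Regime R3 | onshore) = 0.03478/0.199292 ≈ 0.1745
P(Regime R5 | onshore) = 0.001232/0.199292 ≈ 0.0062
P(Regime R4 | onshore) = 0.0062/0.199292 ≈ 0.0311
P(Regime R2 | onshore) = 0.15708/0.199292 ≈ 0.7882
(Check: 0.1745+0.0062+0.0311+0.7882 = 1.0000.)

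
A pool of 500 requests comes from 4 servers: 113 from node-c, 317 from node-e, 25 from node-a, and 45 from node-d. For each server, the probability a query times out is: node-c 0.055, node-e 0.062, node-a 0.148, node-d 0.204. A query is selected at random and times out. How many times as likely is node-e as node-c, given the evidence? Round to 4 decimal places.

Prior × likelihood for each hypothesis:
  node-c: 0.226 × 0.055 = 0.01243
  node-e: 0.634 × 0.062 = 0.039308
  node-a: 0.05 × 0.148 = 0.0074
  node-d: 0.09 × 0.204 = 0.01836
Normalizing constant = 0.077498.
The ratio is 0.039308 / 0.01243 (the normalizer cancels) = 3.1623.

3.1623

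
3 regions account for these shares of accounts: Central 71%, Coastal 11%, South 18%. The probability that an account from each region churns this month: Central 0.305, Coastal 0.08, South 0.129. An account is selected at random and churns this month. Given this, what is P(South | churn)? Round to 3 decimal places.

0.093

Compute prior × likelihood for every hypothesis:
  Central: 0.71 × 0.305 = 0.21655
  Coastal: 0.11 × 0.08 = 0.0088
  South: 0.18 × 0.129 = 0.02322
Sum = 0.24857.
P(South | evidence) = 0.02322 / 0.24857 ≈ 0.093.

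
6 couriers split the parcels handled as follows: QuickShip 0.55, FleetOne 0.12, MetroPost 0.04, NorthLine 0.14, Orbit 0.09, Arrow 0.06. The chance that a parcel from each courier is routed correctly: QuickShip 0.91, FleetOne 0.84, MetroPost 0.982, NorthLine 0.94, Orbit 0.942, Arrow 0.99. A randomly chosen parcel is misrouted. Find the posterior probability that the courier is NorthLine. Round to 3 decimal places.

0.100

Taking complements, P(misrouted | each) = QuickShip 0.09, FleetOne 0.16, MetroPost 0.018, NorthLine 0.06, Orbit 0.058, Arrow 0.01.
By Bayes' rule, posterior ∝ prior × likelihood:
  QuickShip: 0.55 × 0.09 = 0.0495
  FleetOne: 0.12 × 0.16 = 0.0192
  MetroPost: 0.04 × 0.018 = 0.00072
  NorthLine: 0.14 × 0.06 = 0.0084
  Orbit: 0.09 × 0.058 = 0.00522
  Arrow: 0.06 × 0.01 = 0.0006
Sum = 0.08364.
P(NorthLine | evidence) = 0.0084 / 0.08364 ≈ 0.100.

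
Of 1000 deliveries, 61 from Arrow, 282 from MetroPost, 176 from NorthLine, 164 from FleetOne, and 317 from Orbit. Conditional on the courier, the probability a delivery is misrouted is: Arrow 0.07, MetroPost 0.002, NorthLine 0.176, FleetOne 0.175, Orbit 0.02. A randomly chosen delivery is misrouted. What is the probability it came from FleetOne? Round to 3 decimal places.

0.405

Unnormalized posteriors (prior × likelihood):
  Arrow: 0.061 × 0.07 = 0.00427
  MetroPost: 0.282 × 0.002 = 0.000564
  NorthLine: 0.176 × 0.176 = 0.030976
  FleetOne: 0.164 × 0.175 = 0.0287
  Orbit: 0.317 × 0.02 = 0.00634
Normalizing constant = 0.07085.
P(FleetOne | evidence) = 0.0287 / 0.07085 ≈ 0.405.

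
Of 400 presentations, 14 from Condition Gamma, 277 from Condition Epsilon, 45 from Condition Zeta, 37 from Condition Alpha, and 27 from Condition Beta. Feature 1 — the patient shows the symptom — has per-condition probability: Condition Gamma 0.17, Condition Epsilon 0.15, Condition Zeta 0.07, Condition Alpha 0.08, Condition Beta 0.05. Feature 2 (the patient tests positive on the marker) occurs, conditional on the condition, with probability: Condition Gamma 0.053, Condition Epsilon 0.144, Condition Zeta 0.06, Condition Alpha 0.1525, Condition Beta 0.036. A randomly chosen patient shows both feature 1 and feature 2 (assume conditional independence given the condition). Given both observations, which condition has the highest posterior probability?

Condition Epsilon

Unnormalized posteriors (prior × likelihood):
  Condition Gamma: 0.035 × 0.17 × 0.053 = 0.00031535
  Condition Epsilon: 0.6925 × 0.15 × 0.144 = 0.014958
  Condition Zeta: 0.1125 × 0.07 × 0.06 = 0.0004725
  Condition Alpha: 0.0925 × 0.08 × 0.1525 = 0.0011285
  Condition Beta: 0.0675 × 0.05 × 0.036 = 0.0001215
Total = 0.01699585.
Largest term belongs to Condition Epsilon, so Condition Epsilon is most probable.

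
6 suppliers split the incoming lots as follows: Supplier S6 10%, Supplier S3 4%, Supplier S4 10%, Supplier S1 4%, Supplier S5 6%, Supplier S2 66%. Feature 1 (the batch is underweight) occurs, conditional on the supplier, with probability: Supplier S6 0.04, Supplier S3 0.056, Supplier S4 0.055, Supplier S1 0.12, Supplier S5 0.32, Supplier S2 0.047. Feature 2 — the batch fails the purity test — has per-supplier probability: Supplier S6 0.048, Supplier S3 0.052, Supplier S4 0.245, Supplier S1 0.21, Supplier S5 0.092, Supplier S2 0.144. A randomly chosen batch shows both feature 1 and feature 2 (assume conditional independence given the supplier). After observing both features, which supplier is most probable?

Supplier S2

By Bayes' rule, posterior ∝ prior × likelihood:
  Supplier S6: 0.1 × 0.04 × 0.048 = 0.000192
  Supplier S3: 0.04 × 0.056 × 0.052 = 0.00011648
  Supplier S4: 0.1 × 0.055 × 0.245 = 0.0013475
  Supplier S1: 0.04 × 0.12 × 0.21 = 0.001008
  Supplier S5: 0.06 × 0.32 × 0.092 = 0.0017664
  Supplier S2: 0.66 × 0.047 × 0.144 = 0.00446688
Sum = 0.00889726.
Largest term belongs to Supplier S2, so Supplier S2 is most probable.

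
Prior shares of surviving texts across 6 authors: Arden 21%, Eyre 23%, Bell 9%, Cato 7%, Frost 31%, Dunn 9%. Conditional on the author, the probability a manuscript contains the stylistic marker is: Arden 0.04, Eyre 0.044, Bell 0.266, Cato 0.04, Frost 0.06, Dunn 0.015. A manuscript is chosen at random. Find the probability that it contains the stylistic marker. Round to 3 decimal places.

0.065

By Bayes' rule, posterior ∝ prior × likelihood:
  Arden: 0.21 × 0.04 = 0.0084
  Eyre: 0.23 × 0.044 = 0.01012
  Bell: 0.09 × 0.266 = 0.02394
  Cato: 0.07 × 0.04 = 0.0028
  Frost: 0.31 × 0.06 = 0.0186
  Dunn: 0.09 × 0.015 = 0.00135
P(marker) = 0.0084 + 0.01012 + 0.02394 + 0.0028 + 0.0186 + 0.00135 = 0.06521 → 0.065.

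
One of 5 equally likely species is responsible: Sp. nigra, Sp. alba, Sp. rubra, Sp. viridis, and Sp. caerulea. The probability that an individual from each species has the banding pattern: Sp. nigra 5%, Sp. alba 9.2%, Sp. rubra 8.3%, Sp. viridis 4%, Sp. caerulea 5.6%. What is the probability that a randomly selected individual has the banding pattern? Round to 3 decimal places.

0.064

Since the prior is uniform, the posterior is proportional to the likelihood:
  Sp. nigra: 0.05
  Sp. alba: 0.092
  Sp. rubra: 0.083
  Sp. viridis: 0.04
  Sp. caerulea: 0.056
P(banded) = (1/5) × (0.05 + 0.092 + 0.083 + 0.04 + 0.056) = 0.321/5 ≈ 0.064.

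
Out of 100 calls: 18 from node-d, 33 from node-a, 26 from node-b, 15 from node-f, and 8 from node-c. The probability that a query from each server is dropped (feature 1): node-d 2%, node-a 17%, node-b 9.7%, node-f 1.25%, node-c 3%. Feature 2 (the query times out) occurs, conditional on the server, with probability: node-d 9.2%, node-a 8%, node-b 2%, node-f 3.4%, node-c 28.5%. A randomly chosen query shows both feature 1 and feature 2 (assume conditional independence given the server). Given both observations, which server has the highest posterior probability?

node-a

Unnormalized posteriors (prior × likelihood):
  node-d: 0.18 × 0.02 × 0.092 = 0.0003312
  node-a: 0.33 × 0.17 × 0.08 = 0.004488
  node-b: 0.26 × 0.097 × 0.02 = 0.0005044
  node-f: 0.15 × 0.0125 × 0.034 = 0.00006375
  node-c: 0.08 × 0.03 × 0.285 = 0.000684
Normalizing constant = 0.00607135.
Largest term belongs to node-a, so node-a is most probable.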